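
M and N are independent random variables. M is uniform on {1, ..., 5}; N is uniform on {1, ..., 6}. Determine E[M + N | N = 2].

5

P(N = 2) = 1/6.
Summing (M+N)·P(x,y) over outcomes with N = 2 gives 5/6.
E[M + N | N = 2] = (5/6) / (1/6) = 5.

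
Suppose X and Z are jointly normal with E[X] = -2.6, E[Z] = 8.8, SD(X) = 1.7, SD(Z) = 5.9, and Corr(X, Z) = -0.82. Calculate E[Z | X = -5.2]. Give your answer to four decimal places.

E[Z | X=x] = μ_Z + ρ(σ_Z/σ_X)(x − μ_X) for jointly normal variables.
E[Z | X=-5.2] = 8.8 + (-0.82)·(5.9/1.7)·(-5.2 − (-2.6)) = 8.8 + (-2.8459)·(-2.6) = 16.1993.

16.1993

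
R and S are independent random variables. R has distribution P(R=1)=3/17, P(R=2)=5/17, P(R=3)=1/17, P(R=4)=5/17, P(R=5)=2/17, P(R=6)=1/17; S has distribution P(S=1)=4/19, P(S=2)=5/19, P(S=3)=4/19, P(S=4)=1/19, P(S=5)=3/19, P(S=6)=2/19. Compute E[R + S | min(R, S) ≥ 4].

29/3

P(min(R, S) ≥ 4) = 48/323.
Summing (R+S)·P(x,y) over outcomes with min(R, S) ≥ 4 gives 464/323.
E[R + S | min(R, S) ≥ 4] = (464/323) / (48/323) = 29/3.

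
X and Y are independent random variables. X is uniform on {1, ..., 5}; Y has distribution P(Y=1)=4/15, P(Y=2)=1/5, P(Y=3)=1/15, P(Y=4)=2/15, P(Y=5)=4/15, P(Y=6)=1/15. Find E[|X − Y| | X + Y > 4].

P(X + Y > 4) = 56/75.
Summing |X−Y|·P(x,y) over outcomes with X + Y > 4 gives 119/75.
E[|X − Y| | X + Y > 4] = (119/75) / (56/75) = 17/8.

17/8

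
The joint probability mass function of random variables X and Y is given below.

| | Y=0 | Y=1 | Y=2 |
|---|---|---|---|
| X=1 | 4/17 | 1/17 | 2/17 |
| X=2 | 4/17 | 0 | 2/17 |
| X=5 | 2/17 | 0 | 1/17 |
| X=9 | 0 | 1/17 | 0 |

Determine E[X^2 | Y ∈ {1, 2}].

117/7

P(Y ∈ {1, 2}) = 7/17.
Σ X^2·P over the event = 1·(1/17) + 1·(2/17) + 4·(2/17) + 25·(1/17) + 81·(1/17) = 117/17.
E[X^2 | Y ∈ {1, 2}] = (117/17) / (7/17) = 117/7.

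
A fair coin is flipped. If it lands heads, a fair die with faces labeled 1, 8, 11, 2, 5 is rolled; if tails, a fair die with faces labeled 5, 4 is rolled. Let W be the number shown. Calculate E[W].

E[W | heads] = (1+8+11+2+5)/5 = 27/5.
E[W | tails] = (5+4)/2 = 9/2.
By the law of total expectation,
E[W] = (1/2)·(27/5) + (1/2)·(9/2) = 99/20.

99/20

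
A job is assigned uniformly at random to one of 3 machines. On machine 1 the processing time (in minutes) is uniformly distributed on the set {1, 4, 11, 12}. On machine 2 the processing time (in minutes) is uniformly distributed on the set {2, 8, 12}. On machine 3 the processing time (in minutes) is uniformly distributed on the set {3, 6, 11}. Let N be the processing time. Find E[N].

E[N | machine 1] = (1+4+11+12)/4 = 7.
E[N | machine 2] = (2+8+12)/3 = 22/3.
E[N | machine 3] = (3+6+11)/3 = 20/3.
E[N] = (1/3)·(7) + (1/3)·(22/3) + (1/3)·(20/3) = 7.

7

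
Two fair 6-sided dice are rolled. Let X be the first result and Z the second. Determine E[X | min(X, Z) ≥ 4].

5

P(min(X, Z) ≥ 4) = 1/4.
Summing X·P(x,y) over outcomes with min(X, Z) ≥ 4 gives 5/4.
E[X | min(X, Z) ≥ 4] = (5/4) / (1/4) = 5.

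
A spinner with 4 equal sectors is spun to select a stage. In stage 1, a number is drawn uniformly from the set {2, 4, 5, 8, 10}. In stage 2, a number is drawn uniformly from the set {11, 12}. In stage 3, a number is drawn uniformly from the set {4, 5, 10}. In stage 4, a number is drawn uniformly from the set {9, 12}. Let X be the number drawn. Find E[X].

128/15

E[X | stage 1] = (2+4+5+8+10)/5 = 29/5.
E[X | stage 2] = (11+12)/2 = 23/2.
E[X | stage 3] = (4+5+10)/3 = 19/3.
E[X | stage 4] = (9+12)/2 = 21/2.
By the law of total expectation,
E[X] = (1/4)·(29/5) + (1/4)·(23/2) + (1/4)·(19/3) + (1/4)·(21/2) = 128/15.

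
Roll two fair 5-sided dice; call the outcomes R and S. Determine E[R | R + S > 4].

P(R + S > 4) = 19/25.
Summing R·P(x,y) over outcomes with R + S > 4 gives 13/5.
E[R | R + S > 4] = (13/5) / (19/25) = 65/19.

65/19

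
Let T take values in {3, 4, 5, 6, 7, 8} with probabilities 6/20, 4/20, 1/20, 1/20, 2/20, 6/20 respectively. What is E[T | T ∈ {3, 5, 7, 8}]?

17/3

P(T ∈ {3, 5, 7, 8}) = 3/4.
Σ over the event: 3·3/10 + 5·1/20 + 7·1/10 + 8·3/10 = 17/4.
E[T | T ∈ {3, 5, 7, 8}] = (17/4) / (3/4) = 17/3.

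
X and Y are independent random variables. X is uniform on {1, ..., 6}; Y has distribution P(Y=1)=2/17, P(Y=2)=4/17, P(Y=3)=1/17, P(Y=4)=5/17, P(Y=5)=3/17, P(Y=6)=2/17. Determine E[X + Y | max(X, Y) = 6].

P(max(X, Y) = 6) = 9/34.
Summing (X+Y)·P(x,y) over outcomes with max(X, Y) = 6 gives 42/17.
E[X + Y | max(X, Y) = 6] = (42/17) / (9/34) = 28/3.

28/3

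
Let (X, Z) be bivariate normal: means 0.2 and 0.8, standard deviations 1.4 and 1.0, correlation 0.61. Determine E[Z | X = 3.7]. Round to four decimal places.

E[Z | X=x] = μ_Z + ρ(σ_Z/σ_X)(x − μ_X) for jointly normal variables.
E[Z | X=3.7] = 0.8 + (0.61)·(1.0/1.4)·(3.7 − (0.2)) = 0.8 + (0.43571)·(3.5) = 2.3250.

2.3250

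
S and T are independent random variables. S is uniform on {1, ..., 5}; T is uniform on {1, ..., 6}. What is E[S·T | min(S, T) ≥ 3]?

P(min(S, T) ≥ 3) = 2/5.
Summing ST·P(x,y) over outcomes with min(S, T) ≥ 3 gives 36/5.
E[S·T | min(S, T) ≥ 3] = (36/5) / (2/5) = 18.

18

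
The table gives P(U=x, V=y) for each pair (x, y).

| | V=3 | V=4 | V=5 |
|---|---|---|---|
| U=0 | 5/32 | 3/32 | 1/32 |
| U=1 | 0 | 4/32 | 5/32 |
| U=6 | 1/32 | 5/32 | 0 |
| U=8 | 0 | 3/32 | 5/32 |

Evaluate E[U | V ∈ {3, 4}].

64/21

P(V ∈ {3, 4}) = 21/32.
Σ U·P over the event = 0·(5/32) + 0·(3/32) + 1·(4/32) + 6·(1/32) + 6·(5/32) + 8·(3/32) = 2.
E[U | V ∈ {3, 4}] = (2) / (21/32) = 64/21.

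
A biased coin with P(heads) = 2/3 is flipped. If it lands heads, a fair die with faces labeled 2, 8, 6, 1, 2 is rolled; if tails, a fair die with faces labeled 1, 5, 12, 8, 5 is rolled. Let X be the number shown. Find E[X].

E[X | heads] = (2+8+6+1+2)/5 = 19/5.
E[X | tails] = (1+5+12+8+5)/5 = 31/5.
By the law of total expectation,
E[X] = (2/3)·(19/5) + (1/3)·(31/5) = 23/5.

23/5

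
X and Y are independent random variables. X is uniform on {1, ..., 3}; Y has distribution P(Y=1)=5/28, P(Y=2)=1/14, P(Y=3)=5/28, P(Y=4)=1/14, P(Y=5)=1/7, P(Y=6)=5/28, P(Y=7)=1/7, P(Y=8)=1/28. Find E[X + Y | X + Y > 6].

P(X + Y > 6) = 10/21.
Summing (X+Y)·P(x,y) over outcomes with X + Y > 6 gives 83/21.
E[X + Y | X + Y > 6] = (83/21) / (10/21) = 83/10.

83/10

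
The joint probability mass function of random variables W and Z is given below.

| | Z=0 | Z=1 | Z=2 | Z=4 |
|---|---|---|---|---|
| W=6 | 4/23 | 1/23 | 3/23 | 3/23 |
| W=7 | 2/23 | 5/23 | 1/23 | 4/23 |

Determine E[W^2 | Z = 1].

281/6

P(Z = 1) = 6/23.
Σ W^2·P over the event = 36·(1/23) + 49·(5/23) = 281/23.
E[W^2 | Z = 1] = (281/23) / (6/23) = 281/6.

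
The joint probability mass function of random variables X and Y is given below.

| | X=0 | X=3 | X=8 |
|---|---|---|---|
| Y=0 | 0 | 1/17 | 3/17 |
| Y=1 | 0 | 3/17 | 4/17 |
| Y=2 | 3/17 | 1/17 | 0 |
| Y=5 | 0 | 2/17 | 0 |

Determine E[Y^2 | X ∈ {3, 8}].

61/14

P(X ∈ {3, 8}) = 14/17.
Σ Y^2·P over the event = 0·(1/17) + 1·(3/17) + 4·(1/17) + 25·(2/17) + 0·(3/17) + 1·(4/17) = 61/17.
E[Y^2 | X ∈ {3, 8}] = (61/17) / (14/17) = 61/14.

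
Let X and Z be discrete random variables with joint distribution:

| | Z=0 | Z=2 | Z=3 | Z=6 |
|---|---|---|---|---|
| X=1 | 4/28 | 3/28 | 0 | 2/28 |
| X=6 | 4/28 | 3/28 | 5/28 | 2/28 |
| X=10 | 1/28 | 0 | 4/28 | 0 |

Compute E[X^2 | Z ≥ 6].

P(Z ≥ 6) = 1/7.
Σ X^2·P over the event = 1·(2/28) + 36·(2/28) = 37/14.
E[X^2 | Z ≥ 6] = (37/14) / (1/7) = 37/2.

37/2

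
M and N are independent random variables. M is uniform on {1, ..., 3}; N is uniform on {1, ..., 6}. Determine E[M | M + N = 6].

2

P(M + N = 6) = 1/6.
Summing M·P(x,y) over outcomes with M + N = 6 gives 1/3.
E[M | M + N = 6] = (1/3) / (1/6) = 2.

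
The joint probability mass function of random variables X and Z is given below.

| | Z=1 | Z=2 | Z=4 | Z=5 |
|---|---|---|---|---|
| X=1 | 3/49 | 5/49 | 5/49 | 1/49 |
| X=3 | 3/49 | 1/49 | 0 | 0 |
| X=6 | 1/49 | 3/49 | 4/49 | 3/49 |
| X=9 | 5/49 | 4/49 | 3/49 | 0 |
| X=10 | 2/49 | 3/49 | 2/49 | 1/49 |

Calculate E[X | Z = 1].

83/14

P(Z = 1) = 2/7.
Σ X·P over the event = 1·(3/49) + 3·(3/49) + 6·(1/49) + 9·(5/49) + 10·(2/49) = 83/49.
E[X | Z = 1] = (83/49) / (2/7) = 83/14.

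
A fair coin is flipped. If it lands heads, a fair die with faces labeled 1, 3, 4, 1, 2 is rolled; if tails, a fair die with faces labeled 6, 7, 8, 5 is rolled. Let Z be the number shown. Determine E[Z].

87/20

E[Z | heads] = (1+3+4+1+2)/5 = 11/5.
E[Z | tails] = (6+7+8+5)/4 = 13/2.
By the law of total expectation,
E[Z] = (1/2)·(11/5) + (1/2)·(13/2) = 87/20.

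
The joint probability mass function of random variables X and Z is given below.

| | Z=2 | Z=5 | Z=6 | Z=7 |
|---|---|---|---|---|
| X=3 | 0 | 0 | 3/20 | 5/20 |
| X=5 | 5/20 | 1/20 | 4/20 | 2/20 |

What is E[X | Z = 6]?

P(Z = 6) = 7/20.
Σ X·P over the event = 3·(3/20) + 5·(4/20) = 29/20.
E[X | Z = 6] = (29/20) / (7/20) = 29/7.

29/7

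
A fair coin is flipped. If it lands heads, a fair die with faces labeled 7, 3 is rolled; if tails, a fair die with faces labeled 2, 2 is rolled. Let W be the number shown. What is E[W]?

7/2

E[W | heads] = (7+3)/2 = 5.
E[W | tails] = (2+2)/2 = 2.
By the law of total expectation,
E[W] = (1/2)·(5) + (1/2)·(2) = 7/2.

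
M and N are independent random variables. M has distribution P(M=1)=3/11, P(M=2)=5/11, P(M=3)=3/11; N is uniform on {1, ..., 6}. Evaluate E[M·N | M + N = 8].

105/8

P(M + N = 8) = 4/33.
Summing MN·P(x,y) over outcomes with M + N = 8 gives 35/22.
E[M·N | M + N = 8] = (35/22) / (4/33) = 105/8.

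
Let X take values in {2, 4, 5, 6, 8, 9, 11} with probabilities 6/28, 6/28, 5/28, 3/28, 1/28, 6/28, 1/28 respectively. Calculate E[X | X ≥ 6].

P(X ≥ 6) = 11/28.
Σ over the event: 6·3/28 + 8·1/28 + 9·3/14 + 11·1/28 = 13/4.
E[X | X ≥ 6] = (13/4) / (11/28) = 91/11.

91/11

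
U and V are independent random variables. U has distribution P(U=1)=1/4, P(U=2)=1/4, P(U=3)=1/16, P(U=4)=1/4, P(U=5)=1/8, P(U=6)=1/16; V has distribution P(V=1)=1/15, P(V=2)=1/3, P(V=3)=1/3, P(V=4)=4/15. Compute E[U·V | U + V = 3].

2

P(U + V = 3) = 1/10.
Summing UV·P(x,y) over outcomes with U + V = 3 gives 1/5.
E[U·V | U + V = 3] = (1/5) / (1/10) = 2.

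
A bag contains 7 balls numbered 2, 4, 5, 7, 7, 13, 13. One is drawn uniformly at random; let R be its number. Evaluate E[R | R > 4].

9

P(R > 4) = 5/7.
Σ over the event: 5·1/7 + 7·2/7 + 13·2/7 = 45/7.
E[R | R > 4] = (45/7) / (5/7) = 9.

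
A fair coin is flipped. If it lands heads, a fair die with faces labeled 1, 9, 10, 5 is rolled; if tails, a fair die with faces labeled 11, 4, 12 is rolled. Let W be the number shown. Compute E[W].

61/8

E[W | heads] = (1+9+10+5)/4 = 25/4.
E[W | tails] = (11+4+12)/3 = 9.
By the law of total expectation,
E[W] = (1/2)·(25/4) + (1/2)·(9) = 61/8.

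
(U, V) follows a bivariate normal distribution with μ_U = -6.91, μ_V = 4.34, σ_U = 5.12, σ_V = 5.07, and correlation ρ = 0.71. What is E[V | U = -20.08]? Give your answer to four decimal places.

-4.9194

The regression of V on U has slope ρ·σ_V/σ_U and passes through (μ_U, μ_V).
E[V | U=-20.08] = 4.34 + (0.71)·(5.07/5.12)·(-20.08 − (-6.91)) = 4.34 + (0.70307)·(-13.17) = -4.9194.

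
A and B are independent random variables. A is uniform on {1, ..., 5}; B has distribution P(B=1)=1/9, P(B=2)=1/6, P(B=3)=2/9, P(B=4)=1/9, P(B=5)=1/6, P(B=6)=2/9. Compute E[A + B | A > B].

56/9

P(A > B) = 3/10.
Summing (A+B)·P(x,y) over outcomes with A > B gives 28/15.
E[A + B | A > B] = (28/15) / (3/10) = 56/9.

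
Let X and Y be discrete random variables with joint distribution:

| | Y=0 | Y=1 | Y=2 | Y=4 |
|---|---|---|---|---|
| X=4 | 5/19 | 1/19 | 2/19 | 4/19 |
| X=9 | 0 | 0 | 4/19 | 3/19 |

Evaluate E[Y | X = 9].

20/7

P(X = 9) = 7/19.
Summing Y·P(X=x,Y=y) over the conditioning event gives 20/19.
E[Y | X = 9] = (20/19) / (7/19) = 20/7.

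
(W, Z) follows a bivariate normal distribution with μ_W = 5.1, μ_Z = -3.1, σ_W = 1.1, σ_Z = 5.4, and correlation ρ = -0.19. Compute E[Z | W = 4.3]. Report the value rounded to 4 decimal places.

-2.3538

The regression of Z on W has slope ρ·σ_Z/σ_W and passes through (μ_W, μ_Z).
E[Z | W=4.3] = -3.1 + (-0.19)·(5.4/1.1)·(4.3 − (5.1)) = -3.1 + (-0.93273)·(-0.8) = -2.3538.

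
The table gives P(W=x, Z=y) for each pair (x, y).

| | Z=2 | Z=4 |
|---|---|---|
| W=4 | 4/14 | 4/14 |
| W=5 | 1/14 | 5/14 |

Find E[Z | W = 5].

11/3

P(W = 5) = 3/7.
Σ Z·P over the event = 2·(1/14) + 4·(5/14) = 11/7.
E[Z | W = 5] = (11/7) / (3/7) = 11/3.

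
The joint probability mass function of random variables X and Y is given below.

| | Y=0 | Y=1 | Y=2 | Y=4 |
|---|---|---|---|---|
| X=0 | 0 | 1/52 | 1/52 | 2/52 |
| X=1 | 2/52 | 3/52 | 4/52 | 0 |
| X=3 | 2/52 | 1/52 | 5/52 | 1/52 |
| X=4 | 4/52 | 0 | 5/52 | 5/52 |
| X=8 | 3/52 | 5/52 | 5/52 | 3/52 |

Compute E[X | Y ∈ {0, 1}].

P(Y ∈ {0, 1}) = 21/52.
Σ X·P over the event = 0·(1/52) + 1·(2/52) + 1·(3/52) + 3·(2/52) + 3·(1/52) + 4·(4/52) + 8·(3/52) + 8·(5/52) = 47/26.
E[X | Y ∈ {0, 1}] = (47/26) / (21/52) = 94/21.

94/21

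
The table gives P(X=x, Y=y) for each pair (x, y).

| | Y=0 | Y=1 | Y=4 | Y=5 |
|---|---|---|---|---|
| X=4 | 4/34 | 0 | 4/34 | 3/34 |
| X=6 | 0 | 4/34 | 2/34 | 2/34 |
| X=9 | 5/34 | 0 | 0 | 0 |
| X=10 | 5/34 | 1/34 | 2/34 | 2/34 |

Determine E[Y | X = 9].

0

P(X = 9) = 5/34.
Σ Y·P over the event = 0·(5/34) = 0.
E[Y | X = 9] = (0) / (5/34) = 0.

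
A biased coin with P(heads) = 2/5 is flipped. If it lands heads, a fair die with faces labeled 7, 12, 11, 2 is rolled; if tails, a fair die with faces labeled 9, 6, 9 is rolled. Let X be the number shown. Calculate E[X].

8

E[X | heads] = (7+12+11+2)/4 = 8.
E[X | tails] = (9+6+9)/3 = 8.
E[X] = (2/5)·(8) + (3/5)·(8) = 8.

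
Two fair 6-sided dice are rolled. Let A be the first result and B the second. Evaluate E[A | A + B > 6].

P(A + B > 6) = 7/12.
Summing A·P(x,y) over outcomes with A + B > 6 gives 91/36.
E[A | A + B > 6] = (91/36) / (7/12) = 13/3.

13/3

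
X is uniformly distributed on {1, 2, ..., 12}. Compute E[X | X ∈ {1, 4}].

P(X ∈ {1, 4}) = 1/6.
Σ over the event: 1·1/12 + 4·1/12 = 5/12.
E[X | X ∈ {1, 4}] = (5/12) / (1/6) = 5/2.

5/2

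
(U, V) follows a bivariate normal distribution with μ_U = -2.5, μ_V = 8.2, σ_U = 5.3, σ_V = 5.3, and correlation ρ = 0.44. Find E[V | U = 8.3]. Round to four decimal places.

E[V | U=x] = μ_V + ρ(σ_V/σ_U)(x − μ_U) for jointly normal variables.
E[V | U=8.3] = 8.2 + (0.44)·(5.3/5.3)·(8.3 − (-2.5)) = 8.2 + (0.44)·(10.8) = 12.9520.

12.9520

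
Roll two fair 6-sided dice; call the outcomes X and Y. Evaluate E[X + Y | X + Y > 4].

P(X + Y > 4) = 5/6.
Summing (X+Y)·P(x,y) over outcomes with X + Y > 4 gives 58/9.
E[X + Y | X + Y > 4] = (58/9) / (5/6) = 116/15.

116/15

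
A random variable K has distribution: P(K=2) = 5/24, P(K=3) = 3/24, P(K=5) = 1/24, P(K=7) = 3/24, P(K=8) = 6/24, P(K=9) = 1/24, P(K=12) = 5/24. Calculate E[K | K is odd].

P(K is odd) = 1/3.
Σ over the event: 3·1/8 + 5·1/24 + 7·1/8 + 9·1/24 = 11/6.
E[K | K is odd] = (11/6) / (1/3) = 11/2.

11/2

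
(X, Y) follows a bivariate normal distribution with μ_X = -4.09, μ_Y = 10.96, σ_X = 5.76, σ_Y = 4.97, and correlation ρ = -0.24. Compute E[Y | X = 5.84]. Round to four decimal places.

8.9037

For a bivariate normal, E[Y | X=x] = μ_Y + ρ·(σ_Y/σ_X)·(x − μ_X).
E[Y | X=5.84] = 10.96 + (-0.24)·(4.97/5.76)·(5.84 − (-4.09)) = 10.96 + (-0.20708)·(9.93) = 8.9037.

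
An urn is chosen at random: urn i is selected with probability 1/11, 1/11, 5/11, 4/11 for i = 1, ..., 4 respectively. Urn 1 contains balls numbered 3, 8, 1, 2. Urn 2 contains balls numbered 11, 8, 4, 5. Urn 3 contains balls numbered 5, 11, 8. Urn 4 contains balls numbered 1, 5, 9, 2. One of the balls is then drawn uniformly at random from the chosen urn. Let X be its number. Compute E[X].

E[X | urn 1] = (3+8+1+2)/4 = 7/2.
E[X | urn 2] = (11+8+4+5)/4 = 7.
E[X | urn 3] = (5+11+8)/3 = 8.
E[X | urn 4] = (1+5+9+2)/4 = 17/4.
By the law of total expectation,
E[X] = (1/11)·(7/2) + (1/11)·(7) + (5/11)·(8) + (4/11)·(17/4) = 135/22.

135/22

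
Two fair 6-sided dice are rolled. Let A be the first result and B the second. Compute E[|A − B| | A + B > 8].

Outcomes with A + B > 8: (3,6), (4,5), (4,6), (5,4), (5,5), (5,6), (6,3), (6,4), (6,5), (6,6), each with probability 1/36.
E[|A − B| | A + B > 8] = (3 + 1 + 2 + 1 + 0 + 1 + 3 + 2 + 1 + 0) / 10 = 7/5.

7/5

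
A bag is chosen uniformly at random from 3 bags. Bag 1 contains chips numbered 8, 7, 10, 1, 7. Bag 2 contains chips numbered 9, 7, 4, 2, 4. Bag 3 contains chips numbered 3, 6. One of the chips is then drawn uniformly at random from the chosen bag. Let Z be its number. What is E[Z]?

163/30

E[Z | bag 1] = (8+7+10+1+7)/5 = 33/5.
E[Z | bag 2] = (9+7+4+2+4)/5 = 26/5.
E[Z | bag 3] = (3+6)/2 = 9/2.
E[Z] = (1/3)·(33/5) + (1/3)·(26/5) + (1/3)·(9/2) = 163/30.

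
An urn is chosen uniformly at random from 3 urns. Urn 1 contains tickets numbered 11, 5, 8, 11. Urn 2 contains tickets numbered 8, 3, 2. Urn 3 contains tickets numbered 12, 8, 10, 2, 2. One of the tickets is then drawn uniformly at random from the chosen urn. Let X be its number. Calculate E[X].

1193/180

E[X | urn 1] = (11+5+8+11)/4 = 35/4.
E[X | urn 2] = (8+3+2)/3 = 13/3.
E[X | urn 3] = (12+8+10+2+2)/5 = 34/5.
E[X] = (1/3)·(35/4) + (1/3)·(13/3) + (1/3)·(34/5) = 1193/180.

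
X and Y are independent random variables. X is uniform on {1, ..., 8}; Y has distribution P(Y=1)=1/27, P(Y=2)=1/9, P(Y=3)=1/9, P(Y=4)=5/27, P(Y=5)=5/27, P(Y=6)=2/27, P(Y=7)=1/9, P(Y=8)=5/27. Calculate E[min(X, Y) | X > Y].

144/41

P(X > Y) = 41/108.
Summing min(X,Y)·P(x,y) over outcomes with X > Y gives 4/3.
E[min(X, Y) | X > Y] = (4/3) / (41/108) = 144/41.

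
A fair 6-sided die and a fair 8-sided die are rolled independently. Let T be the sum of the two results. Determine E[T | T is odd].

8

P(T is odd) = 1/2.
Σ over the event: 3·1/24 + 5·1/12 + 7·1/8 + 9·1/8 + 11·1/12 + 13·1/24 = 4.
E[T | T is odd] = (4) / (1/2) = 8.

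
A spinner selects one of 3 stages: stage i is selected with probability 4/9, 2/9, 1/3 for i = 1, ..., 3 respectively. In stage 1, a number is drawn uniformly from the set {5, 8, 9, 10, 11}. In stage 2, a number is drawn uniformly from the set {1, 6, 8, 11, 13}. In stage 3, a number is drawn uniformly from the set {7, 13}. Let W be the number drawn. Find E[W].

80/9

E[W | stage 1] = (5+8+9+10+11)/5 = 43/5.
E[W | stage 2] = (1+6+8+11+13)/5 = 39/5.
E[W | stage 3] = (7+13)/2 = 10.
E[W] = (4/9)·(43/5) + (2/9)·(39/5) + (1/3)·(10) = 80/9.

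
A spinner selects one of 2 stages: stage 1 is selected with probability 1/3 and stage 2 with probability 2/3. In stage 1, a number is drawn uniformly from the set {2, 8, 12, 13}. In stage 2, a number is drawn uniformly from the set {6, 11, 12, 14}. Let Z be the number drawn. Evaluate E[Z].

E[Z | stage 1] = (2+8+12+13)/4 = 35/4.
E[Z | stage 2] = (6+11+12+14)/4 = 43/4.
E[Z] = (1/3)·(35/4) + (2/3)·(43/4) = 121/12.

121/12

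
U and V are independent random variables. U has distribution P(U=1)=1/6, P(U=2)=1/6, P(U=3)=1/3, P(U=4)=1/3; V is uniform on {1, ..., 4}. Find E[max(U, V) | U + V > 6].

P(U + V > 6) = 1/4.
Summing max(U,V)·P(x,y) over outcomes with U + V > 6 gives 1.
E[max(U, V) | U + V > 6] = (1) / (1/4) = 4.

4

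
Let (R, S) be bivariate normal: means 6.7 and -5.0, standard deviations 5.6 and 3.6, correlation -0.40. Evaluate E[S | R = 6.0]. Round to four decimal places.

E[S | R=x] = μ_S + ρ(σ_S/σ_R)(x − μ_R) for jointly normal variables.
E[S | R=6.0] = -5.0 + (-0.40)·(3.6/5.6)·(6.0 − (6.7)) = -5.0 + (-0.25714)·(-0.7) = -4.8200.

-4.8200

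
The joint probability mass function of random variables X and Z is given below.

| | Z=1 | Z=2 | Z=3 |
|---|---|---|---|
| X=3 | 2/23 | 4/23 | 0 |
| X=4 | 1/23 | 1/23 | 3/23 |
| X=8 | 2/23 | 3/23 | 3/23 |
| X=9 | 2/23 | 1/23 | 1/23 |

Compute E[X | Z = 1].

44/7

P(Z = 1) = 7/23.
Σ X·P over the event = 3·(2/23) + 4·(1/23) + 8·(2/23) + 9·(2/23) = 44/23.
E[X | Z = 1] = (44/23) / (7/23) = 44/7.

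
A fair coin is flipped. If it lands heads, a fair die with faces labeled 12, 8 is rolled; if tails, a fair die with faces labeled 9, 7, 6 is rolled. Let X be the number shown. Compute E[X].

26/3

E[X | heads] = (12+8)/2 = 10.
E[X | tails] = (9+7+6)/3 = 22/3.
By the law of total expectation,
E[X] = (1/2)·(10) + (1/2)·(22/3) = 26/3.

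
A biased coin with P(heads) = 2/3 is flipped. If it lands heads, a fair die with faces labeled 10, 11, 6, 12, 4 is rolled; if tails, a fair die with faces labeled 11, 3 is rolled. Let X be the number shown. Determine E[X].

E[X | heads] = (10+11+6+12+4)/5 = 43/5.
E[X | tails] = (11+3)/2 = 7.
E[X] = (2/3)·(43/5) + (1/3)·(7) = 121/15.

121/15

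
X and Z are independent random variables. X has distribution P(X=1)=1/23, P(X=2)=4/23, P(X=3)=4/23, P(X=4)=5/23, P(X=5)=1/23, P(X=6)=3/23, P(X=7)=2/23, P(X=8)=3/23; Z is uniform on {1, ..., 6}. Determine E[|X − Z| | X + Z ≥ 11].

P(X + Z ≥ 11) = 25/138.
Summing |X−Z|·P(x,y) over outcomes with X + Z ≥ 11 gives 29/69.
E[|X − Z| | X + Z ≥ 11] = (29/69) / (25/138) = 58/25.

58/25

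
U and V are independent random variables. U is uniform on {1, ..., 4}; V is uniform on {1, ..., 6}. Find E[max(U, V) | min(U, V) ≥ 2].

64/15

P(min(U, V) ≥ 2) = 5/8.
Summing max(U,V)·P(x,y) over outcomes with min(U, V) ≥ 2 gives 8/3.
E[max(U, V) | min(U, V) ≥ 2] = (8/3) / (5/8) = 64/15.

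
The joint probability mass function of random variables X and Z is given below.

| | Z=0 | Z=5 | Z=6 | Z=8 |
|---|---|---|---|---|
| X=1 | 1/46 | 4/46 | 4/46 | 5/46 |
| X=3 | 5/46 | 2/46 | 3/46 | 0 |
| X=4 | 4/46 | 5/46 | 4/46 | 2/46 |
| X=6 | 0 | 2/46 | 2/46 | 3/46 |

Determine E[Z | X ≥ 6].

46/7

P(X ≥ 6) = 7/46.
Σ Z·P over the event = 5·(2/46) + 6·(2/46) + 8·(3/46) = 1.
E[Z | X ≥ 6] = (1) / (7/46) = 46/7.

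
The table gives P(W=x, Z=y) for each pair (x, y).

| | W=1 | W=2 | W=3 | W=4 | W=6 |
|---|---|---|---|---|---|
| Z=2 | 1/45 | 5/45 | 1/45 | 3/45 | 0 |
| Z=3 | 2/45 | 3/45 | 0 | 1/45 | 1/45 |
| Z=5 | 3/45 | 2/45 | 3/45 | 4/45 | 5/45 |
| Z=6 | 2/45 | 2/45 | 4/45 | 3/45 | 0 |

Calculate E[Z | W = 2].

41/12

P(W = 2) = 4/15.
Σ Z·P over the event = 2·(5/45) + 3·(3/45) + 5·(2/45) + 6·(2/45) = 41/45.
E[Z | W = 2] = (41/45) / (4/15) = 41/12.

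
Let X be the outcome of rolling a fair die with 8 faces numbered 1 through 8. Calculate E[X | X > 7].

Given X > 7, X is equally likely to be any of {8}.
E[X | X > 7] = (8) / 1 = 8.

8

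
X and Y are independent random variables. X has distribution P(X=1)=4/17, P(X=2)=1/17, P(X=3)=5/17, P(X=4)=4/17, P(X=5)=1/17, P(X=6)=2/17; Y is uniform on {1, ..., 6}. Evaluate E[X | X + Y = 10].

P(X + Y = 10) = 7/102.
Summing X·P(x,y) over outcomes with X + Y = 10 gives 11/34.
E[X | X + Y = 10] = (11/34) / (7/102) = 33/7.

33/7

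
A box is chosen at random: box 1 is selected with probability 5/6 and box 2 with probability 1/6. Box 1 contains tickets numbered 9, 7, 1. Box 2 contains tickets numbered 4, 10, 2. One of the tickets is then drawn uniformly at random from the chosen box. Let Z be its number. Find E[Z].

E[Z | box 1] = (9+7+1)/3 = 17/3.
E[Z | box 2] = (4+10+2)/3 = 16/3.
E[Z] = (5/6)·(17/3) + (1/6)·(16/3) = 101/18.

101/18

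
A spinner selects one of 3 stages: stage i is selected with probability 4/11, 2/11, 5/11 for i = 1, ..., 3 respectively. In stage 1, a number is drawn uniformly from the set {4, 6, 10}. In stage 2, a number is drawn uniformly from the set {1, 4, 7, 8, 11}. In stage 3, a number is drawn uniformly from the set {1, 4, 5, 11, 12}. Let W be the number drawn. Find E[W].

1081/165

E[W | stage 1] = (4+6+10)/3 = 20/3.
E[W | stage 2] = (1+4+7+8+11)/5 = 31/5.
E[W | stage 3] = (1+4+5+11+12)/5 = 33/5.
E[W] = (4/11)·(20/3) + (2/11)·(31/5) + (5/11)·(33/5) = 1081/165.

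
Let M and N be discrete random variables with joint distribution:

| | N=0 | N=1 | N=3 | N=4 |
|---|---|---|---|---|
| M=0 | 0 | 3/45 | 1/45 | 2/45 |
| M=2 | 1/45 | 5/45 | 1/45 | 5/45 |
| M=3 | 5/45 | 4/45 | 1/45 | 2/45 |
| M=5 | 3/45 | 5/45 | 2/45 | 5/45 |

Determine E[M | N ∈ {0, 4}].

73/23

P(N ∈ {0, 4}) = 23/45.
Σ M·P over the event = 0·(2/45) + 2·(1/45) + 2·(5/45) + 3·(5/45) + 3·(2/45) + 5·(3/45) + 5·(5/45) = 73/45.
E[M | N ∈ {0, 4}] = (73/45) / (23/45) = 73/23.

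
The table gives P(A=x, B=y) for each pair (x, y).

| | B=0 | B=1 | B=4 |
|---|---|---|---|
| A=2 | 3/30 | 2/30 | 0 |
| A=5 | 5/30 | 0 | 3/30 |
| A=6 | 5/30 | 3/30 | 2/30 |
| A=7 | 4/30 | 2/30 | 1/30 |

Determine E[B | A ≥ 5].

29/25

P(A ≥ 5) = 5/6.
Σ B·P over the event = 0·(5/30) + 4·(3/30) + 0·(5/30) + 1·(3/30) + 4·(2/30) + 0·(4/30) + 1·(2/30) + 4·(1/30) = 29/30.
E[B | A ≥ 5] = (29/30) / (5/6) = 29/25.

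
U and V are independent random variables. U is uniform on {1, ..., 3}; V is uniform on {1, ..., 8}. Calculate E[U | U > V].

Outcomes with U > V: (2,1), (3,1), (3,2), each with probability 1/24.
E[U | U > V] = (2 + 3 + 3) / 3 = 8/3.

8/3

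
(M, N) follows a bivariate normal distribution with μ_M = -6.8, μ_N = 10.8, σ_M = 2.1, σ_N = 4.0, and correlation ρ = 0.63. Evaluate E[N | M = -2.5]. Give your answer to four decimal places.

For a bivariate normal, E[N | M=x] = μ_N + ρ·(σ_N/σ_M)·(x − μ_M).
E[N | M=-2.5] = 10.8 + (0.63)·(4.0/2.1)·(-2.5 − (-6.8)) = 10.8 + (1.2)·(4.3) = 15.9600.

15.9600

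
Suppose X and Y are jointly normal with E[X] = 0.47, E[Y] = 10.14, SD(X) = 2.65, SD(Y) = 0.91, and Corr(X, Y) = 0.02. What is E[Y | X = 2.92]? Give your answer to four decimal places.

10.1568

The regression of Y on X has slope ρ·σ_Y/σ_X and passes through (μ_X, μ_Y).
E[Y | X=2.92] = 10.14 + (0.02)·(0.91/2.65)·(2.92 − (0.47)) = 10.14 + (0.0068679)·(2.45) = 10.1568.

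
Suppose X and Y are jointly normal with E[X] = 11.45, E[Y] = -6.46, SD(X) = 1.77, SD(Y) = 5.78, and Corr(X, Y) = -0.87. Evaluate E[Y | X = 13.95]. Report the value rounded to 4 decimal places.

-13.5625

The regression of Y on X has slope ρ·σ_Y/σ_X and passes through (μ_X, μ_Y).
E[Y | X=13.95] = -6.46 + (-0.87)·(5.78/1.77)·(13.95 − (11.45)) = -6.46 + (-2.841)·(2.5) = -13.5625.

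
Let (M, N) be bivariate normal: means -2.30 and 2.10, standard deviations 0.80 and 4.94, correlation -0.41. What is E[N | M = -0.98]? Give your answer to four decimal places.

E[N | M=x] = μ_N + ρ(σ_N/σ_M)(x − μ_M) for jointly normal variables.
E[N | M=-0.98] = 2.10 + (-0.41)·(4.94/0.80)·(-0.98 − (-2.30)) = 2.10 + (-2.53175)·(1.32) = -1.2419.

-1.2419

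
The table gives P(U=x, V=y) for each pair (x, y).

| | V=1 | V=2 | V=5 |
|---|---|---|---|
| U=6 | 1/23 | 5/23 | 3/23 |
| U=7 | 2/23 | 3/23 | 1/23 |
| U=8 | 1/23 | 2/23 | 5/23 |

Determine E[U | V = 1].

7

P(V = 1) = 4/23.
Summing U·P(U=x,V=y) over the conditioning event gives 28/23.
E[U | V = 1] = (28/23) / (4/23) = 7.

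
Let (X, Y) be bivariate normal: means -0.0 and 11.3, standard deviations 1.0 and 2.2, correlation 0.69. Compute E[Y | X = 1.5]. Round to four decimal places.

13.5770

For a bivariate normal, E[Y | X=x] = μ_Y + ρ·(σ_Y/σ_X)·(x − μ_X).
E[Y | X=1.5] = 11.3 + (0.69)·(2.2/1.0)·(1.5 − (-0.0)) = 11.3 + (1.518)·(1.5) = 13.5770.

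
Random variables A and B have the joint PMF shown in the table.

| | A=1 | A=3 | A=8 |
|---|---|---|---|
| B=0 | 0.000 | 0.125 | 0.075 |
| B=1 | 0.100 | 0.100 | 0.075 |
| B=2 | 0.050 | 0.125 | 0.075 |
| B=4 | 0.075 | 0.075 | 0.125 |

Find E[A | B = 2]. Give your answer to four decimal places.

4.1000

P(B = 2) = 0.250.
Σ A·P over the event = 1·(0.050) + 3·(0.125) + 8·(0.075) = 1.025.
E[A | B = 2] = (1.025) / (0.250) = 4.1000.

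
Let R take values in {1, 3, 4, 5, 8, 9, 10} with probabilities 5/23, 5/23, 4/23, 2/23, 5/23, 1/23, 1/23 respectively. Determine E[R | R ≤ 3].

2

P(R ≤ 3) = 10/23.
Σ over the event: 1·5/23 + 3·5/23 = 20/23.
E[R | R ≤ 3] = (20/23) / (10/23) = 2.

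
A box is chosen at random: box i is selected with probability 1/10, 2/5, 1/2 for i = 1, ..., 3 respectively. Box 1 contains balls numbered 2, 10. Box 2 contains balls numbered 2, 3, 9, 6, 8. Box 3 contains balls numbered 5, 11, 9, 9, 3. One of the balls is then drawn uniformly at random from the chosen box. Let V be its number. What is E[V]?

327/50

E[V | box 1] = (2+10)/2 = 6.
E[V | box 2] = (2+3+9+6+8)/5 = 28/5.
E[V | box 3] = (5+11+9+9+3)/5 = 37/5.
By the law of total expectation,
E[V] = (1/10)·(6) + (2/5)·(28/5) + (1/2)·(37/5) = 327/50.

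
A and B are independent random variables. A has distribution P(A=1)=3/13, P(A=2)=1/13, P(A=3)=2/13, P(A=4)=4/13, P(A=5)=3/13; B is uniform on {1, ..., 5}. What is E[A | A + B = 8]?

P(A + B = 8) = 9/65.
Summing A·P(x,y) over outcomes with A + B = 8 gives 37/65.
E[A | A + B = 8] = (37/65) / (9/65) = 37/9.

37/9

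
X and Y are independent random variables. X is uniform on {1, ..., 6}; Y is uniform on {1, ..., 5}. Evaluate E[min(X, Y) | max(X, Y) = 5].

Outcomes with max(X, Y) = 5: (1,5), (2,5), (3,5), (4,5), (5,1), (5,2), (5,3), (5,4), (5,5), each with probability 1/30.
E[min(X, Y) | max(X, Y) = 5] = (1 + 2 + 3 + 4 + 1 + 2 + 3 + 4 + 5) / 9 = 25/9.

25/9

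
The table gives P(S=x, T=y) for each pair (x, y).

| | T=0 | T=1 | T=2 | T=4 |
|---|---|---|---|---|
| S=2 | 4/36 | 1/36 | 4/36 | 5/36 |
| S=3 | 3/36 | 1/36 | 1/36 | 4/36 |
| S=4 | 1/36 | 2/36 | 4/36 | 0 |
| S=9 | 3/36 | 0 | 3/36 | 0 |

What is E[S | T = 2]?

9/2

P(T = 2) = 1/3.
Summing S·P(S=x,T=y) over the conditioning event gives 3/2.
E[S | T = 2] = (3/2) / (1/3) = 9/2.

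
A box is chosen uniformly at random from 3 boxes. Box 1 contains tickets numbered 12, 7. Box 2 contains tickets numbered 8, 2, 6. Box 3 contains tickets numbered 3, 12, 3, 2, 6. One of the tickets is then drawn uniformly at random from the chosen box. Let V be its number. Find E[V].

601/90

E[V | box 1] = (12+7)/2 = 19/2.
E[V | box 2] = (8+2+6)/3 = 16/3.
E[V | box 3] = (3+12+3+2+6)/5 = 26/5.
E[V] = (1/3)·(19/2) + (1/3)·(16/3) + (1/3)·(26/5) = 601/90.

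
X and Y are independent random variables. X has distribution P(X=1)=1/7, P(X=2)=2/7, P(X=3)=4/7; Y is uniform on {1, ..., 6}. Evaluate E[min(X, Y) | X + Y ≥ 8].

14/5

P(X + Y ≥ 8) = 5/21.
Summing min(X,Y)·P(x,y) over outcomes with X + Y ≥ 8 gives 2/3.
E[min(X, Y) | X + Y ≥ 8] = (2/3) / (5/21) = 14/5.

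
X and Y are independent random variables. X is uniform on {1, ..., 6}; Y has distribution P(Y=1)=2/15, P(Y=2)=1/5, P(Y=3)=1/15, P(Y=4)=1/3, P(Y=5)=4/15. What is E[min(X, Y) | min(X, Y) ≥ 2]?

41/13

P(min(X, Y) ≥ 2) = 13/18.
Summing min(X,Y)·P(x,y) over outcomes with min(X, Y) ≥ 2 gives 41/18.
E[min(X, Y) | min(X, Y) ≥ 2] = (41/18) / (13/18) = 41/13.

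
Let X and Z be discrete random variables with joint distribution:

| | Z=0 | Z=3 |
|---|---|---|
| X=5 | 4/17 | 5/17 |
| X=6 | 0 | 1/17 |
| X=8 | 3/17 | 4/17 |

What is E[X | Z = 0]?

44/7

P(Z = 0) = 7/17.
Σ X·P over the event = 5·(4/17) + 8·(3/17) = 44/17.
E[X | Z = 0] = (44/17) / (7/17) = 44/7.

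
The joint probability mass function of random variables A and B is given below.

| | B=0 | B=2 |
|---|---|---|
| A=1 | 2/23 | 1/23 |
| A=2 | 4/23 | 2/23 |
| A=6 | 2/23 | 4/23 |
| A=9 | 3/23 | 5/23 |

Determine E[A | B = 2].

P(B = 2) = 12/23.
Σ A·P over the event = 1·(1/23) + 2·(2/23) + 6·(4/23) + 9·(5/23) = 74/23.
E[A | B = 2] = (74/23) / (12/23) = 37/6.

37/6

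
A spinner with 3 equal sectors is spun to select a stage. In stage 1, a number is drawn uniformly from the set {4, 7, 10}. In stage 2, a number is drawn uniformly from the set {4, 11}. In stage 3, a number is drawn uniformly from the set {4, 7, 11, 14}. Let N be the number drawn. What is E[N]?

47/6

E[N | stage 1] = (4+7+10)/3 = 7.
E[N | stage 2] = (4+11)/2 = 15/2.
E[N | stage 3] = (4+7+11+14)/4 = 9.
E[N] = (1/3)·(7) + (1/3)·(15/2) + (1/3)·(9) = 47/6.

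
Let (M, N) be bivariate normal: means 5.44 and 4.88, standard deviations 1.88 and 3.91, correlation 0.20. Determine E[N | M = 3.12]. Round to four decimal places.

For a bivariate normal, E[N | M=x] = μ_N + ρ·(σ_N/σ_M)·(x − μ_M).
E[N | M=3.12] = 4.88 + (0.20)·(3.91/1.88)·(3.12 − (5.44)) = 4.88 + (0.41596)·(-2.32) = 3.9150.

3.9150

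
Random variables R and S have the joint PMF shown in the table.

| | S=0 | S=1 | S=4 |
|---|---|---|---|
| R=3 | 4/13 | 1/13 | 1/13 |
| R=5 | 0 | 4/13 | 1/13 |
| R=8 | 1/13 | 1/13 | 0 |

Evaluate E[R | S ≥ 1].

39/8

P(S ≥ 1) = 8/13.
Σ R·P over the event = 3·(1/13) + 3·(1/13) + 5·(4/13) + 5·(1/13) + 8·(1/13) = 3.
E[R | S ≥ 1] = (3) / (8/13) = 39/8.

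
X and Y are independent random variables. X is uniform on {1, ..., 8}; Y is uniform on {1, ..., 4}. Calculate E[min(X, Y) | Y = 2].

P(Y = 2) = 1/4.
Summing min(X,Y)·P(x,y) over outcomes with Y = 2 gives 15/32.
E[min(X, Y) | Y = 2] = (15/32) / (1/4) = 15/8.

15/8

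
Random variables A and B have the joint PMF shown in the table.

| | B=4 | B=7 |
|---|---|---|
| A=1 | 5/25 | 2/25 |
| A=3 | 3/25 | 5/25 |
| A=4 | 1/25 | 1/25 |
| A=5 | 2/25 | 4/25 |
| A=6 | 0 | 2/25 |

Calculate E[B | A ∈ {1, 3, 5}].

P(A ∈ {1, 3, 5}) = 21/25.
Σ B·P over the event = 4·(5/25) + 7·(2/25) + 4·(3/25) + 7·(5/25) + 4·(2/25) + 7·(4/25) = 117/25.
E[B | A ∈ {1, 3, 5}] = (117/25) / (21/25) = 39/7.

39/7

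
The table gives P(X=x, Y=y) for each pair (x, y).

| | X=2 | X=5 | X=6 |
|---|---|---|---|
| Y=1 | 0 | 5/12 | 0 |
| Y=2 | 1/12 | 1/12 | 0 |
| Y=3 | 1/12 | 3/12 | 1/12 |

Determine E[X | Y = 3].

P(Y = 3) = 5/12.
Σ X·P over the event = 2·(1/12) + 5·(3/12) + 6·(1/12) = 23/12.
E[X | Y = 3] = (23/12) / (5/12) = 23/5.

23/5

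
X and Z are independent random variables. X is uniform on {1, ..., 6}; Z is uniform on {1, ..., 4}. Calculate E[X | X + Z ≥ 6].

P(X + Z ≥ 6) = 7/12.
Summing X·P(x,y) over outcomes with X + Z ≥ 6 gives 8/3.
E[X | X + Z ≥ 6] = (8/3) / (7/12) = 32/7.

32/7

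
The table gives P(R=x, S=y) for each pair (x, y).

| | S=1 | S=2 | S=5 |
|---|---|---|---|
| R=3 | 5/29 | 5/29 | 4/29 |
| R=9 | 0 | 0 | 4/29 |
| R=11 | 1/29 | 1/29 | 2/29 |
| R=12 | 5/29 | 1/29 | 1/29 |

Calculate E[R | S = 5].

P(S = 5) = 11/29.
Σ R·P over the event = 3·(4/29) + 9·(4/29) + 11·(2/29) + 12·(1/29) = 82/29.
E[R | S = 5] = (82/29) / (11/29) = 82/11.

82/11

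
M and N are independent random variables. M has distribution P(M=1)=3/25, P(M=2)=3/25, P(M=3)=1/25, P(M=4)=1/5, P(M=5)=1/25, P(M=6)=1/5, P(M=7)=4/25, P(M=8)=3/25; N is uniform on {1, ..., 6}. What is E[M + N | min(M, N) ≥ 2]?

P(min(M, N) ≥ 2) = 11/15.
Summing (M+N)·P(x,y) over outcomes with min(M, N) ≥ 2 gives 34/5.
E[M + N | min(M, N) ≥ 2] = (34/5) / (11/15) = 102/11.

102/11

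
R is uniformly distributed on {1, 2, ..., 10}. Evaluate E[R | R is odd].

5

Given R is odd, R is equally likely to be any of {1, 3, 5, 7, 9}.
E[R | R is odd] = (1 + 3 + 5 + 7 + 9) / 5 = 5.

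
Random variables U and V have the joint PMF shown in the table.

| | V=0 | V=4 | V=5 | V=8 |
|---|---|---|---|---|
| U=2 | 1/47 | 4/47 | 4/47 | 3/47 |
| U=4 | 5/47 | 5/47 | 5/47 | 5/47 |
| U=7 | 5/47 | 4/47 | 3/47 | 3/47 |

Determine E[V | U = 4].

P(U = 4) = 20/47.
Σ V·P over the event = 0·(5/47) + 4·(5/47) + 5·(5/47) + 8·(5/47) = 85/47.
E[V | U = 4] = (85/47) / (20/47) = 17/4.

17/4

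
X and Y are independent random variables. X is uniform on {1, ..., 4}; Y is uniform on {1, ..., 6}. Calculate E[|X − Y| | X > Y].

Outcomes with X > Y: (2,1), (3,1), (3,2), (4,1), (4,2), (4,3), each with probability 1/24.
E[|X − Y| | X > Y] = (1 + 2 + 1 + 3 + 2 + 1) / 6 = 5/3.

5/3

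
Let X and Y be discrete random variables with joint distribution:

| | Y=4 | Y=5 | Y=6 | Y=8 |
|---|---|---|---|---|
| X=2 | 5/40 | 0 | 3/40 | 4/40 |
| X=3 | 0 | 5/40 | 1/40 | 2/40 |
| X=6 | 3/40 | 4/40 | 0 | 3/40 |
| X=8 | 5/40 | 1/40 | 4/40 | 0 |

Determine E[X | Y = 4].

68/13

P(Y = 4) = 13/40.
Σ X·P over the event = 2·(5/40) + 6·(3/40) + 8·(5/40) = 17/10.
E[X | Y = 4] = (17/10) / (13/40) = 68/13.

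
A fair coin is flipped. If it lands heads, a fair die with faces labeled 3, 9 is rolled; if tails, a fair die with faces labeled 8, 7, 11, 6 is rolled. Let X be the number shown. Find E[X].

7

E[X | heads] = (3+9)/2 = 6.
E[X | tails] = (8+7+11+6)/4 = 8.
E[X] = (1/2)·(6) + (1/2)·(8) = 7.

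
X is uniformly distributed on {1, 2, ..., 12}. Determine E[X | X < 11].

11/2

Given X < 11, X is equally likely to be any of {1, 2, 3, 4, 5, 6, 7, 8, 9, 10}.
E[X | X < 11] = (1 + 2 + 3 + 4 + 5 + 6 + 7 + 8 + 9 + 10) / 10 = 11/2.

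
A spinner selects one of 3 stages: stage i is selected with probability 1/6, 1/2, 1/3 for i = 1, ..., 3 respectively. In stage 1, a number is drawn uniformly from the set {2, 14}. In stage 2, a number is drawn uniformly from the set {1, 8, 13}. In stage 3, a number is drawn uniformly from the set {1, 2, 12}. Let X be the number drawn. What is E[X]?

20/3

E[X | stage 1] = (2+14)/2 = 8.
E[X | stage 2] = (1+8+13)/3 = 22/3.
E[X | stage 3] = (1+2+12)/3 = 5.
By the law of total expectation,
E[X] = (1/6)·(8) + (1/2)·(22/3) + (1/3)·(5) = 20/3.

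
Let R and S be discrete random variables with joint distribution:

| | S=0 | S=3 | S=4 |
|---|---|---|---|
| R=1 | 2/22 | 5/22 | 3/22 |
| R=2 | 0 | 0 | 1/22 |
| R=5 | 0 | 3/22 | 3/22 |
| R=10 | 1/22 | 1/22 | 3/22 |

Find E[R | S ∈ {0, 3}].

P(S ∈ {0, 3}) = 6/11.
Σ R·P over the event = 1·(2/22) + 1·(5/22) + 5·(3/22) + 10·(1/22) + 10·(1/22) = 21/11.
E[R | S ∈ {0, 3}] = (21/11) / (6/11) = 7/2.

7/2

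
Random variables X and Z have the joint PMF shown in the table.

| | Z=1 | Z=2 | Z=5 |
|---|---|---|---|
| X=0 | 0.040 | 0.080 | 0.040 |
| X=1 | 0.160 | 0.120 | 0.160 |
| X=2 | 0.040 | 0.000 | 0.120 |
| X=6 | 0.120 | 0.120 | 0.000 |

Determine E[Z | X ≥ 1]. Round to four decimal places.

P(X ≥ 1) = 0.840.
Σ Z·P over the event = 1·(0.160) + 2·(0.120) + 5·(0.160) + 1·(0.040) + 5·(0.120) + 1·(0.120) + 2·(0.120) = 2.200.
E[Z | X ≥ 1] = (2.200) / (0.840) = 2.6190.

2.6190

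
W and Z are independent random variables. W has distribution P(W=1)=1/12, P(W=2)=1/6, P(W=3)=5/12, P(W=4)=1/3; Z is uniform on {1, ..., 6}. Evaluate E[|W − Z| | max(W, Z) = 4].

P(max(W, Z) = 4) = 1/3.
Summing |W−Z|·P(x,y) over outcomes with max(W, Z) = 4 gives 1/2.
E[|W − Z| | max(W, Z) = 4] = (1/2) / (1/3) = 3/2.

3/2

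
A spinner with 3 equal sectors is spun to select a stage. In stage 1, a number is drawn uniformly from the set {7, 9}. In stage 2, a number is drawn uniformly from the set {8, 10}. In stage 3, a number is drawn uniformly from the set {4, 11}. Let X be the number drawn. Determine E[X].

E[X | stage 1] = (7+9)/2 = 8.
E[X | stage 2] = (8+10)/2 = 9.
E[X | stage 3] = (4+11)/2 = 15/2.
E[X] = (1/3)·(8) + (1/3)·(9) + (1/3)·(15/2) = 49/6.

49/6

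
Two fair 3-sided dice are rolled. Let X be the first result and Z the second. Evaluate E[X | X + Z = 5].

Outcomes with X + Z = 5: (2,3), (3,2), each with probability 1/9.
E[X | X + Z = 5] = (2 + 3) / 2 = 5/2.

5/2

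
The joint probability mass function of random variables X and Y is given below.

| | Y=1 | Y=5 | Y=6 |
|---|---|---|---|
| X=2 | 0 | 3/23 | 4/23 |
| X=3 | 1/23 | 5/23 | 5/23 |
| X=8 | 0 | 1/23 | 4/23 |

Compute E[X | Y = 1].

3

P(Y = 1) = 1/23.
Summing X·P(X=x,Y=y) over the conditioning event gives 3/23.
E[X | Y = 1] = (3/23) / (1/23) = 3.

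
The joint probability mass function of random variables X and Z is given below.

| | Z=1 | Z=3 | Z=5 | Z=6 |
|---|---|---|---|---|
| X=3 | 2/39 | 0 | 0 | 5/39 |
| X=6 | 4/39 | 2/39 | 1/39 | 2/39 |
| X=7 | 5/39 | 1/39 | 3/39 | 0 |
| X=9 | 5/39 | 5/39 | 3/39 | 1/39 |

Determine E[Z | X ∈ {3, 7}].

55/16

P(X ∈ {3, 7}) = 16/39.
Summing Z·P(X=x,Z=y) over the conditioning event gives 55/39.
E[Z | X ∈ {3, 7}] = (55/39) / (16/39) = 55/16.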